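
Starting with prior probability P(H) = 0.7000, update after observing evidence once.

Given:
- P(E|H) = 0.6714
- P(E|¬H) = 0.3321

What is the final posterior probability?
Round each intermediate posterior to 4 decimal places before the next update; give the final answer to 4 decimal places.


Sequential Bayesian updating:

Initial prior: P(H) = 0.7000

Update 1:
  P(E) = 0.6714 × 0.7000 + 0.3321 × 0.3000 = 0.46998000 + 0.09963000 = 0.56961000
  P(H|E) = 0.46998000 / 0.56961000 = 0.8251

Final posterior: 0.8251


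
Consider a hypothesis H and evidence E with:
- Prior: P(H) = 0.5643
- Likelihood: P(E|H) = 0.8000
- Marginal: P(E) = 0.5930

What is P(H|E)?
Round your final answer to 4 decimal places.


Using Bayes' theorem:

P(H|E) = P(E|H) × P(H) / P(E)
       = 0.8000 × 0.5643 / 0.5930
       = 0.45144000 / 0.5930
       = 0.7613

The evidence strengthens our belief in H.
Prior: 0.5643 → Posterior: 0.7613


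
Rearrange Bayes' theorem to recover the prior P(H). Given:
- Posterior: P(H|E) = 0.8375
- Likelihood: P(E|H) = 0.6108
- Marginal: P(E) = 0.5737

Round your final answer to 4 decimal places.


From Bayes' theorem: P(H|E) = P(E|H) × P(H) / P(E)

Rearranging for P(H):
P(H) = P(H|E) × P(E) / P(E|H)
     = 0.8375 × 0.5737 / 0.6108
     = 0.48047375 / 0.6108
     = 0.7866


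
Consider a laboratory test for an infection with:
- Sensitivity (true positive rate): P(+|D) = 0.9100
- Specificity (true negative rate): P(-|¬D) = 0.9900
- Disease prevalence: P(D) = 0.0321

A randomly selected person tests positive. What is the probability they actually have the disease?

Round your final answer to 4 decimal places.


Let D = has disease, + = positive test

Given:
- P(D) = 0.0321 (prevalence)
- P(+|D) = 0.9100 (sensitivity)
- P(-|¬D) = 0.9900 (specificity)
- P(+|¬D) = 0.0100 (false positive rate = 1 - specificity)

Step 1: Find P(+)
P(+) = P(+|D)P(D) + P(+|¬D)P(¬D)
     = 0.9100 × 0.0321 + 0.0100 × 0.9679
     = 0.02921100 + 0.00967900
     = 0.03889000

Step 2: Apply Bayes' theorem for P(D|+)
P(D|+) = P(+|D)P(D) / P(+)
       = 0.02921100 / 0.03889000
       = 0.7511


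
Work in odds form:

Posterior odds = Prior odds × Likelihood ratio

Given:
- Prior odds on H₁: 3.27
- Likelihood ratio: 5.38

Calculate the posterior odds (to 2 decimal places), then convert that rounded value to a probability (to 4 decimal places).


Step 1: Calculate posterior odds
Posterior odds = Prior odds × LR
               = 3.27 × 5.38
               = 17.59

Step 2: Convert to probability
P(H₁|E) = Posterior odds / (1 + Posterior odds)
       = 17.59 / (1 + 17.59)
       = 17.59 / 18.59
       = 0.9462

The evidence increased P(H₁) from 0.7658 to 0.9462.


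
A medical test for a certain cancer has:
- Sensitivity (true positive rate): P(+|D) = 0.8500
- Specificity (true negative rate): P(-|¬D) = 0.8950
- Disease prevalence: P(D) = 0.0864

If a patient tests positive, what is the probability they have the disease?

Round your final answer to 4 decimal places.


Let D = has disease, + = positive test

Given:
- P(D) = 0.0864 (prevalence)
- P(+|D) = 0.8500 (sensitivity)
- P(-|¬D) = 0.8950 (specificity)
- P(+|¬D) = 0.1050 (false positive rate = 1 - specificity)

Step 1: Find P(+)
P(+) = P(+|D)P(D) + P(+|¬D)P(¬D)
     = 0.8500 × 0.0864 + 0.1050 × 0.9136
     = 0.07344000 + 0.09592800
     = 0.16936800

Step 2: Apply Bayes' theorem for P(D|+)
P(D|+) = P(+|D)P(D) / P(+)
       = 0.07344000 / 0.16936800
       = 0.4336


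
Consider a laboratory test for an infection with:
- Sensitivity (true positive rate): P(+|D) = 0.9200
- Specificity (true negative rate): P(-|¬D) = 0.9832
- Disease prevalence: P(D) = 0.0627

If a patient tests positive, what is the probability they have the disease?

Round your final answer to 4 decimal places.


Let D = has disease, + = positive test

Given:
- P(D) = 0.0627 (prevalence)
- P(+|D) = 0.9200 (sensitivity)
- P(-|¬D) = 0.9832 (specificity)
- P(+|¬D) = 0.0168 (false positive rate = 1 - specificity)

Step 1: Find P(+)
P(+) = P(+|D)P(D) + P(+|¬D)P(¬D)
     = 0.9200 × 0.0627 + 0.0168 × 0.9373
     = 0.05768400 + 0.01574664
     = 0.07343064

Step 2: Apply Bayes' theorem for P(D|+)
P(D|+) = P(+|D)P(D) / P(+)
       = 0.05768400 / 0.07343064
       = 0.7856


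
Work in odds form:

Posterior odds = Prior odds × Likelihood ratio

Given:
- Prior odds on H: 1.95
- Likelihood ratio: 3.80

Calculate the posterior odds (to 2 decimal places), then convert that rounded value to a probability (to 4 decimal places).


Step 1: Calculate posterior odds
Posterior odds = Prior odds × LR
               = 1.95 × 3.80
               = 7.41

Step 2: Convert to probability
P(H|E) = Posterior odds / (1 + Posterior odds)
       = 7.41 / (1 + 7.41)
       = 7.41 / 8.41
       = 0.8811

The evidence increased P(H) from 0.6610 to 0.8811.


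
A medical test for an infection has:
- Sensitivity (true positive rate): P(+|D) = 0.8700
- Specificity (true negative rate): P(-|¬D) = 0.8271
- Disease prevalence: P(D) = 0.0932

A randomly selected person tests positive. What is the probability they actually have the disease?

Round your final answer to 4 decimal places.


Let D = has disease, + = positive test

Given:
- P(D) = 0.0932 (prevalence)
- P(+|D) = 0.8700 (sensitivity)
- P(-|¬D) = 0.8271 (specificity)
- P(+|¬D) = 0.1729 (false positive rate = 1 - specificity)

Step 1: Find P(+)
P(+) = P(+|D)P(D) + P(+|¬D)P(¬D)
     = 0.8700 × 0.0932 + 0.1729 × 0.9068
     = 0.08108400 + 0.15678572
     = 0.23786972

Step 2: Apply Bayes' theorem for P(D|+)
P(D|+) = P(+|D)P(D) / P(+)
       = 0.08108400 / 0.23786972
       = 0.3409


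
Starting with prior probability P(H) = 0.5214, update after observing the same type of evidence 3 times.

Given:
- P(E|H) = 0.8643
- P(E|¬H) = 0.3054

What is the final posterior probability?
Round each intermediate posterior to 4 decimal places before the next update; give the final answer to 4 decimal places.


Sequential Bayesian updating:

Initial prior: P(H) = 0.5214

Update 1:
  P(E) = 0.8643 × 0.5214 + 0.3054 × 0.4786 = 0.45064602 + 0.14616444 = 0.59681046
  P(H|E) = 0.45064602 / 0.59681046 = 0.7551

Update 2:
  P(E) = 0.8643 × 0.7551 + 0.3054 × 0.2449 = 0.65263293 + 0.07479246 = 0.72742539
  P(H|E) = 0.65263293 / 0.72742539 = 0.8972

Update 3:
  P(E) = 0.8643 × 0.8972 + 0.3054 × 0.1028 = 0.77544996 + 0.03139512 = 0.80684508
  P(H|E) = 0.77544996 / 0.80684508 = 0.9611

Final posterior: 0.9611


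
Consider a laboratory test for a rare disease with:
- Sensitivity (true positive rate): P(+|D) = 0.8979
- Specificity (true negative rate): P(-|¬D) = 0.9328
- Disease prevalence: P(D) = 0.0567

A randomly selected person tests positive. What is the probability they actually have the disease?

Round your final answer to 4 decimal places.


Let D = has disease, + = positive test

Given:
- P(D) = 0.0567 (prevalence)
- P(+|D) = 0.8979 (sensitivity)
- P(-|¬D) = 0.9328 (specificity)
- P(+|¬D) = 0.0672 (false positive rate = 1 - specificity)

Step 1: Find P(+)
P(+) = P(+|D)P(D) + P(+|¬D)P(¬D)
     = 0.8979 × 0.0567 + 0.0672 × 0.9433
     = 0.05091093 + 0.06338976
     = 0.11430069

Step 2: Apply Bayes' theorem for P(D|+)
P(D|+) = P(+|D)P(D) / P(+)
       = 0.05091093 / 0.11430069
       = 0.4454


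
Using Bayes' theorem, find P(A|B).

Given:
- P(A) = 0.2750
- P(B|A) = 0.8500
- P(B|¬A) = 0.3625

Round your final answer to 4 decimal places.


Bayes' theorem: P(A|B) = P(B|A) × P(A) / P(B)

Step 1: Calculate P(B) using law of total probability
P(B) = P(B|A)P(A) + P(B|¬A)P(¬A)
     = 0.8500 × 0.2750 + 0.3625 × 0.7250
     = 0.23375000 + 0.26281250
     = 0.49656250

Step 2: Apply Bayes' theorem
P(A|B) = P(B|A) × P(A) / P(B)
       = 0.23375000 / 0.49656250
       = 0.4707


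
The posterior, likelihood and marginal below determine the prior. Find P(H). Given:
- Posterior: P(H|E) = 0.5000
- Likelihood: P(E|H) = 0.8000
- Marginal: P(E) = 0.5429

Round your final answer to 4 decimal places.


From Bayes' theorem: P(H|E) = P(E|H) × P(H) / P(E)

Rearranging for P(H):
P(H) = P(H|E) × P(E) / P(E|H)
     = 0.5000 × 0.5429 / 0.8000
     = 0.27145000 / 0.8000
     = 0.3393


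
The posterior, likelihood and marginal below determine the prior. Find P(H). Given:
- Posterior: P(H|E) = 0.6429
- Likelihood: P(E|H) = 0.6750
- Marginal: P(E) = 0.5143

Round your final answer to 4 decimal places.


From Bayes' theorem: P(H|E) = P(E|H) × P(H) / P(E)

Rearranging for P(H):
P(H) = P(H|E) × P(E) / P(E|H)
     = 0.6429 × 0.5143 / 0.6750
     = 0.33064347 / 0.6750
     = 0.4898


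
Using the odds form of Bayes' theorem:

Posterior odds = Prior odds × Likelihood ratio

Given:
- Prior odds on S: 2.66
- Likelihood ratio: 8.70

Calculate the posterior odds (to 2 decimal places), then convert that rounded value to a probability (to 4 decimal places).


Step 1: Calculate posterior odds
Posterior odds = Prior odds × LR
               = 2.66 × 8.70
               = 23.14

Step 2: Convert to probability
P(S|E) = Posterior odds / (1 + Posterior odds)
       = 23.14 / (1 + 23.14)
       = 23.14 / 24.14
       = 0.9586

The evidence increased P(S) from 0.7268 to 0.9586.


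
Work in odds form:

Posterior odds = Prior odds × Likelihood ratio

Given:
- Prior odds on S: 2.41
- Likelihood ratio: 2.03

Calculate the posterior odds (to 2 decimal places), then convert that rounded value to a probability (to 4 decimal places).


Step 1: Calculate posterior odds
Posterior odds = Prior odds × LR
               = 2.41 × 2.03
               = 4.89

Step 2: Convert to probability
P(S|E) = Posterior odds / (1 + Posterior odds)
       = 4.89 / (1 + 4.89)
       = 4.89 / 5.89
       = 0.8302

The evidence increased P(S) from 0.7067 to 0.8302.


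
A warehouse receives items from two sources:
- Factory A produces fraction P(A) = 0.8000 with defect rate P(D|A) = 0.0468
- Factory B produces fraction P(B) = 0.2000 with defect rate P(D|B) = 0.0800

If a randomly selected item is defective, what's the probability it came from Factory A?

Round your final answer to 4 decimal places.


Let A = from Factory A, D = defective

Given:
- P(A) = 0.8000, P(B) = 0.2000
- P(D|A) = 0.0468, P(D|B) = 0.0800

Step 1: Find P(D)
P(D) = P(D|A)P(A) + P(D|B)P(B)
     = 0.0468 × 0.8000 + 0.0800 × 0.2000
     = 0.03744000 + 0.01600000
     = 0.05344000

Step 2: Apply Bayes' theorem
P(A|D) = P(D|A)P(A) / P(D)
       = 0.03744000 / 0.05344000
       = 0.7006


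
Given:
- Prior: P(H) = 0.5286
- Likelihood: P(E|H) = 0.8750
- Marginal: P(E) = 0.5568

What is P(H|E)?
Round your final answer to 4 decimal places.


Using Bayes' theorem:

P(H|E) = P(E|H) × P(H) / P(E)
       = 0.8750 × 0.5286 / 0.5568
       = 0.46252500 / 0.5568
       = 0.8307

The evidence strengthens our belief in H.
Prior: 0.5286 → Posterior: 0.8307


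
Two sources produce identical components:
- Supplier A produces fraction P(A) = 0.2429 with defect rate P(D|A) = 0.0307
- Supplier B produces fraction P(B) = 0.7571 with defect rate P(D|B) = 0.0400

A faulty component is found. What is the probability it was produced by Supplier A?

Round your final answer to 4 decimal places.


Let A = from Supplier A, D = faulty

Given:
- P(A) = 0.2429, P(B) = 0.7571
- P(D|A) = 0.0307, P(D|B) = 0.0400

Step 1: Find P(D)
P(D) = P(D|A)P(A) + P(D|B)P(B)
     = 0.0307 × 0.2429 + 0.0400 × 0.7571
     = 0.00745703 + 0.03028400
     = 0.03774103

Step 2: Apply Bayes' theorem
P(A|D) = P(D|A)P(A) / P(D)
       = 0.00745703 / 0.03774103
       = 0.1976


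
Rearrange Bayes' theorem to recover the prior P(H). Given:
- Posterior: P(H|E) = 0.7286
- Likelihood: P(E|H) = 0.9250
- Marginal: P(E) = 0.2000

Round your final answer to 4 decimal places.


From Bayes' theorem: P(H|E) = P(E|H) × P(H) / P(E)

Rearranging for P(H):
P(H) = P(H|E) × P(E) / P(E|H)
     = 0.7286 × 0.2000 / 0.9250
     = 0.14572000 / 0.9250
     = 0.1575


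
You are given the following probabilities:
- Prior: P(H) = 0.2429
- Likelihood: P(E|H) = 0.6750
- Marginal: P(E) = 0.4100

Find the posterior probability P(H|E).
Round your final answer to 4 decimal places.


Using Bayes' theorem:

P(H|E) = P(E|H) × P(H) / P(E)
       = 0.6750 × 0.2429 / 0.4100
       = 0.16395750 / 0.4100
       = 0.3999

The evidence strengthens our belief in H.
Prior: 0.2429 → Posterior: 0.3999


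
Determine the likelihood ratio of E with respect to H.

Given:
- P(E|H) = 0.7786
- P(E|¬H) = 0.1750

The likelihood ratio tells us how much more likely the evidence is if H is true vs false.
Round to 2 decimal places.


Likelihood Ratio (LR) = P(E|H) / P(E|¬H)

LR = 0.7786 / 0.1750
   = 4.45

The evidence is 4.45 times more likely if H is true than if H is false.
LR > 1, so observing E raises the odds in favor of H.


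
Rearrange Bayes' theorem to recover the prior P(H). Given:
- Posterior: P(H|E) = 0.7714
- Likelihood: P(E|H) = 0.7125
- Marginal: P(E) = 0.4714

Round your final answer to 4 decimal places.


From Bayes' theorem: P(H|E) = P(E|H) × P(H) / P(E)

Rearranging for P(H):
P(H) = P(H|E) × P(E) / P(E|H)
     = 0.7714 × 0.4714 / 0.7125
     = 0.36363796 / 0.7125
     = 0.5104


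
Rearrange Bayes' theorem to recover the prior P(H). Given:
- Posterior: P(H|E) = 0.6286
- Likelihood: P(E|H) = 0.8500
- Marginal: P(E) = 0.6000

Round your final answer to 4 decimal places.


From Bayes' theorem: P(H|E) = P(E|H) × P(H) / P(E)

Rearranging for P(H):
P(H) = P(H|E) × P(E) / P(E|H)
     = 0.6286 × 0.6000 / 0.8500
     = 0.37716000 / 0.8500
     = 0.4437


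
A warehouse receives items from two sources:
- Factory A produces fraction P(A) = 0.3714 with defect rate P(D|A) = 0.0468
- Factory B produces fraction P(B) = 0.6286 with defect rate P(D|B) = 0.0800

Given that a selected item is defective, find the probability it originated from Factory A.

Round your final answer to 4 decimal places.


Let A = from Factory A, D = defective

Given:
- P(A) = 0.3714, P(B) = 0.6286
- P(D|A) = 0.0468, P(D|B) = 0.0800

Step 1: Find P(D)
P(D) = P(D|A)P(A) + P(D|B)P(B)
     = 0.0468 × 0.3714 + 0.0800 × 0.6286
     = 0.01738152 + 0.05028800
     = 0.06766952

Step 2: Apply Bayes' theorem
P(A|D) = P(D|A)P(A) / P(D)
       = 0.01738152 / 0.06766952
       = 0.2569


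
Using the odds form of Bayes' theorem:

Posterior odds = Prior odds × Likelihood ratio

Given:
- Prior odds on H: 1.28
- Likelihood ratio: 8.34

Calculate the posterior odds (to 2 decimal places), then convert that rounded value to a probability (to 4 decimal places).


Step 1: Calculate posterior odds
Posterior odds = Prior odds × LR
               = 1.28 × 8.34
               = 10.68

Step 2: Convert to probability
P(H|E) = Posterior odds / (1 + Posterior odds)
       = 10.68 / (1 + 10.68)
       = 10.68 / 11.68
       = 0.9144

The evidence increased P(H) from 0.5614 to 0.9144.


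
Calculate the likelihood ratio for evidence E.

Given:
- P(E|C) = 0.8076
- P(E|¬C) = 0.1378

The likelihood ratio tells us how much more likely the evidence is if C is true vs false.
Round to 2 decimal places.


Likelihood Ratio (LR) = P(E|C) / P(E|¬C)

LR = 0.8076 / 0.1378
   = 5.86

The evidence is 5.86 times more likely if C is true than if C is false.
Since LR > 1, the evidence supports C over ¬C.


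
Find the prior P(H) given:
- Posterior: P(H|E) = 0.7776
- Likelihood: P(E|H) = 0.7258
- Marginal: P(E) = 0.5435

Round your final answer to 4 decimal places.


From Bayes' theorem: P(H|E) = P(E|H) × P(H) / P(E)

Rearranging for P(H):
P(H) = P(H|E) × P(E) / P(E|H)
     = 0.7776 × 0.5435 / 0.7258
     = 0.42262560 / 0.7258
     = 0.5823


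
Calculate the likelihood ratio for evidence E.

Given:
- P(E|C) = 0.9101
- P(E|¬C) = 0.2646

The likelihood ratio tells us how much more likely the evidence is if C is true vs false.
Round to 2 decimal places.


Likelihood Ratio (LR) = P(E|C) / P(E|¬C)

LR = 0.9101 / 0.2646
   = 3.44

The evidence is 3.44 times more likely if C is true than if C is false.
Since LR > 1, the evidence supports C over ¬C.


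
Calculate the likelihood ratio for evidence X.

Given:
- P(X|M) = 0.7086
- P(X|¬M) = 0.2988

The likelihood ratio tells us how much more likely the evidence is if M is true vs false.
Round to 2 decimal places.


Likelihood Ratio (LR) = P(X|M) / P(X|¬M)

LR = 0.7086 / 0.2988
   = 2.37

The evidence is 2.37 times more likely if M is true than if M is false.
Since LR > 1, the evidence supports M over ¬M.


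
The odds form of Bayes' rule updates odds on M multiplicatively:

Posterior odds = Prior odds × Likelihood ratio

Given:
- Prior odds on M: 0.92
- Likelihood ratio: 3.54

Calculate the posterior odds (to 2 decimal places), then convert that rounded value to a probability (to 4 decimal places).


Step 1: Calculate posterior odds
Posterior odds = Prior odds × LR
               = 0.92 × 3.54
               = 3.26

Step 2: Convert to probability
P(M|E) = Posterior odds / (1 + Posterior odds)
       = 3.26 / (1 + 3.26)
       = 3.26 / 4.26
       = 0.7653

The evidence increased P(M) from 0.4792 to 0.7653.


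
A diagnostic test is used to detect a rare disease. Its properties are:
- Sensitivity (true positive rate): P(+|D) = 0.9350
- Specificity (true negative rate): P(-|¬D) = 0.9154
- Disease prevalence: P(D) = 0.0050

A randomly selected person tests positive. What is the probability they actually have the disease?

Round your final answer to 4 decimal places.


Let D = has disease, + = positive test

Given:
- P(D) = 0.0050 (prevalence)
- P(+|D) = 0.9350 (sensitivity)
- P(-|¬D) = 0.9154 (specificity)
- P(+|¬D) = 0.0846 (false positive rate = 1 - specificity)

Step 1: Find P(+)
P(+) = P(+|D)P(D) + P(+|¬D)P(¬D)
     = 0.9350 × 0.0050 + 0.0846 × 0.9950
     = 0.00467500 + 0.08417700
     = 0.08885200

Step 2: Apply Bayes' theorem for P(D|+)
P(D|+) = P(+|D)P(D) / P(+)
       = 0.00467500 / 0.08885200
       = 0.0526


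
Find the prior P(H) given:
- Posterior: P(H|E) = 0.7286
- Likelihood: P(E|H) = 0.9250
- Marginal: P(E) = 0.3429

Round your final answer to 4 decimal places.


From Bayes' theorem: P(H|E) = P(E|H) × P(H) / P(E)

Rearranging for P(H):
P(H) = P(H|E) × P(E) / P(E|H)
     = 0.7286 × 0.3429 / 0.9250
     = 0.24983694 / 0.9250
     = 0.2701


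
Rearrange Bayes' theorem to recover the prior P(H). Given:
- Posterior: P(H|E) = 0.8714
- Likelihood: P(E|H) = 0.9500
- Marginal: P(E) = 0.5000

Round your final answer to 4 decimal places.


From Bayes' theorem: P(H|E) = P(E|H) × P(H) / P(E)

Rearranging for P(H):
P(H) = P(H|E) × P(E) / P(E|H)
     = 0.8714 × 0.5000 / 0.9500
     = 0.43570000 / 0.9500
     = 0.4586


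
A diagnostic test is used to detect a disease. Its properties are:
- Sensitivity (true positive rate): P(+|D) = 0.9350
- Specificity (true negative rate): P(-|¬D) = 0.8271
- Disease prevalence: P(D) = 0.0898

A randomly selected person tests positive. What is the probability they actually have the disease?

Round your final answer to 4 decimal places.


Let D = has disease, + = positive test

Given:
- P(D) = 0.0898 (prevalence)
- P(+|D) = 0.9350 (sensitivity)
- P(-|¬D) = 0.8271 (specificity)
- P(+|¬D) = 0.1729 (false positive rate = 1 - specificity)

Step 1: Find P(+)
P(+) = P(+|D)P(D) + P(+|¬D)P(¬D)
     = 0.9350 × 0.0898 + 0.1729 × 0.9102
     = 0.08396300 + 0.15737358
     = 0.24133658

Step 2: Apply Bayes' theorem for P(D|+)
P(D|+) = P(+|D)P(D) / P(+)
       = 0.08396300 / 0.24133658
       = 0.3479


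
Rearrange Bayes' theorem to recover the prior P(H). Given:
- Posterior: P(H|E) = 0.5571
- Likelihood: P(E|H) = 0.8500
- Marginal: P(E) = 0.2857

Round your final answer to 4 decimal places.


From Bayes' theorem: P(H|E) = P(E|H) × P(H) / P(E)

Rearranging for P(H):
P(H) = P(H|E) × P(E) / P(E|H)
     = 0.5571 × 0.2857 / 0.8500
     = 0.15916347 / 0.8500
     = 0.1873


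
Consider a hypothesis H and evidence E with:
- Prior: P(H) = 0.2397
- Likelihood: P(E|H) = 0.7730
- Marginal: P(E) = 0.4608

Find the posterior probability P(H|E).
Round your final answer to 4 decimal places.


Using Bayes' theorem:

P(H|E) = P(E|H) × P(H) / P(E)
       = 0.7730 × 0.2397 / 0.4608
       = 0.18528810 / 0.4608
       = 0.4021

The evidence strengthens our belief in H.
Prior: 0.2397 → Posterior: 0.4021


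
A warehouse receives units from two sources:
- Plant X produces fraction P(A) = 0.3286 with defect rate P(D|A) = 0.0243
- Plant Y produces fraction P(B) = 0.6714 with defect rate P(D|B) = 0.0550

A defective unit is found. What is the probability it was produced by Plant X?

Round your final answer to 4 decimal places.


Let A = from Plant X, D = defective

Given:
- P(A) = 0.3286, P(B) = 0.6714
- P(D|A) = 0.0243, P(D|B) = 0.0550

Step 1: Find P(D)
P(D) = P(D|A)P(A) + P(D|B)P(B)
     = 0.0243 × 0.3286 + 0.0550 × 0.6714
     = 0.00798498 + 0.03692700
     = 0.04491198

Step 2: Apply Bayes' theorem
P(A|D) = P(D|A)P(A) / P(D)
       = 0.00798498 / 0.04491198
       = 0.1778


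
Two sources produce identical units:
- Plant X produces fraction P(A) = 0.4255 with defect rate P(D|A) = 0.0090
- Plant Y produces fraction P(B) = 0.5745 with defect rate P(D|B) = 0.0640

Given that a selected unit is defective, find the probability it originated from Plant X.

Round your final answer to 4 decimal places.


Let A = from Plant X, D = defective

Given:
- P(A) = 0.4255, P(B) = 0.5745
- P(D|A) = 0.0090, P(D|B) = 0.0640

Step 1: Find P(D)
P(D) = P(D|A)P(A) + P(D|B)P(B)
     = 0.0090 × 0.4255 + 0.0640 × 0.5745
     = 0.00382950 + 0.03676800
     = 0.04059750

Step 2: Apply Bayes' theorem
P(A|D) = P(D|A)P(A) / P(D)
       = 0.00382950 / 0.04059750
       = 0.0943


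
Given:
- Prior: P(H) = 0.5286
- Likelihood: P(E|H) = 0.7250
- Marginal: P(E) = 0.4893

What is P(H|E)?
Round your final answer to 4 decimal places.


Using Bayes' theorem:

P(H|E) = P(E|H) × P(H) / P(E)
       = 0.7250 × 0.5286 / 0.4893
       = 0.38323500 / 0.4893
       = 0.7832

The evidence strengthens our belief in H.
Prior: 0.5286 → Posterior: 0.7832


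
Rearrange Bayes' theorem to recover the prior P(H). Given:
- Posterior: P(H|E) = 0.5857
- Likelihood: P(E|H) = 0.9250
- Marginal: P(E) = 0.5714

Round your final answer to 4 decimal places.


From Bayes' theorem: P(H|E) = P(E|H) × P(H) / P(E)

Rearranging for P(H):
P(H) = P(H|E) × P(E) / P(E|H)
     = 0.5857 × 0.5714 / 0.9250
     = 0.33466898 / 0.9250
     = 0.3618


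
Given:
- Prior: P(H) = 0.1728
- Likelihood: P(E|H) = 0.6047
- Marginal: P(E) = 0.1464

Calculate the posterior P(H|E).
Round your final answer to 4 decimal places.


Using Bayes' theorem:

P(H|E) = P(E|H) × P(H) / P(E)
       = 0.6047 × 0.1728 / 0.1464
       = 0.10449216 / 0.1464
       = 0.7137

The evidence strengthens our belief in H.
Prior: 0.1728 → Posterior: 0.7137


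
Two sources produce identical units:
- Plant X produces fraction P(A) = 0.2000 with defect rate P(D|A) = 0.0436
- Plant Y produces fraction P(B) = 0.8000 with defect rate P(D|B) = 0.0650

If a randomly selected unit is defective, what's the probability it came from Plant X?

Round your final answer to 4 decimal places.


Let A = from Plant X, D = defective

Given:
- P(A) = 0.2000, P(B) = 0.8000
- P(D|A) = 0.0436, P(D|B) = 0.0650

Step 1: Find P(D)
P(D) = P(D|A)P(A) + P(D|B)P(B)
     = 0.0436 × 0.2000 + 0.0650 × 0.8000
     = 0.00872000 + 0.05200000
     = 0.06072000

Step 2: Apply Bayes' theorem
P(A|D) = P(D|A)P(A) / P(D)
       = 0.00872000 / 0.06072000
       = 0.1436


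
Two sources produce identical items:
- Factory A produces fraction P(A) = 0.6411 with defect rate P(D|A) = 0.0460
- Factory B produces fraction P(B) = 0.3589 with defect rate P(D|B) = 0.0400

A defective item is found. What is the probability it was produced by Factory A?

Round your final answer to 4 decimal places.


Let A = from Factory A, D = defective

Given:
- P(A) = 0.6411, P(B) = 0.3589
- P(D|A) = 0.0460, P(D|B) = 0.0400

Step 1: Find P(D)
P(D) = P(D|A)P(A) + P(D|B)P(B)
     = 0.0460 × 0.6411 + 0.0400 × 0.3589
     = 0.02949060 + 0.01435600
     = 0.04384660

Step 2: Apply Bayes' theorem
P(A|D) = P(D|A)P(A) / P(D)
       = 0.02949060 / 0.04384660
       = 0.6726


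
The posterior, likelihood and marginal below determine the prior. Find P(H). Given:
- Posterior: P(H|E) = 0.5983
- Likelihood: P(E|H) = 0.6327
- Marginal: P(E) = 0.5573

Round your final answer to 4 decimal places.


From Bayes' theorem: P(H|E) = P(E|H) × P(H) / P(E)

Rearranging for P(H):
P(H) = P(H|E) × P(E) / P(E|H)
     = 0.5983 × 0.5573 / 0.6327
     = 0.33343259 / 0.6327
     = 0.5270


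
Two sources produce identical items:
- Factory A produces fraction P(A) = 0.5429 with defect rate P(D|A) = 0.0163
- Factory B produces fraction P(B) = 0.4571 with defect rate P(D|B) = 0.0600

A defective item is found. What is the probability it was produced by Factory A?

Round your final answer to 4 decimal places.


Let A = from Factory A, D = defective

Given:
- P(A) = 0.5429, P(B) = 0.4571
- P(D|A) = 0.0163, P(D|B) = 0.0600

Step 1: Find P(D)
P(D) = P(D|A)P(A) + P(D|B)P(B)
     = 0.0163 × 0.5429 + 0.0600 × 0.4571
     = 0.00884927 + 0.02742600
     = 0.03627527

Step 2: Apply Bayes' theorem
P(A|D) = P(D|A)P(A) / P(D)
       = 0.00884927 / 0.03627527
       = 0.2439


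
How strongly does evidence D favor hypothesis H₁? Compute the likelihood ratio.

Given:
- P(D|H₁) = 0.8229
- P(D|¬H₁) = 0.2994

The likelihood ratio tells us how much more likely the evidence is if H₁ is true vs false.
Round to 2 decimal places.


Likelihood Ratio (LR) = P(D|H₁) / P(D|¬H₁)

LR = 0.8229 / 0.2994
   = 2.75

The evidence is 2.75 times more likely if H₁ is true than if H₁ is false.
Since LR > 1, the evidence supports H₁ over ¬H₁.


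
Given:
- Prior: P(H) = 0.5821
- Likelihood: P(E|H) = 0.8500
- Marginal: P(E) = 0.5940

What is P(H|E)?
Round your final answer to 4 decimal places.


Using Bayes' theorem:

P(H|E) = P(E|H) × P(H) / P(E)
       = 0.8500 × 0.5821 / 0.5940
       = 0.49478500 / 0.5940
       = 0.8330

The evidence strengthens our belief in H.
Prior: 0.5821 → Posterior: 0.8330


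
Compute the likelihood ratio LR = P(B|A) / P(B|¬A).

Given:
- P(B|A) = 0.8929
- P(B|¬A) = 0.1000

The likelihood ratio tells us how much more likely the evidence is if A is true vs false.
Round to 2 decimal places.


Likelihood Ratio (LR) = P(B|A) / P(B|¬A)

LR = 0.8929 / 0.1000
   = 8.93

The evidence is 8.93 times more likely if A is true than if A is false.
Because LR exceeds 1, B is evidence for A.


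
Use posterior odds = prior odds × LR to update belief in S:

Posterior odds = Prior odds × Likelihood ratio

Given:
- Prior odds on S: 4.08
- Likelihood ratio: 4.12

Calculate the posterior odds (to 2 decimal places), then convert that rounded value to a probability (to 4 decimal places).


Step 1: Calculate posterior odds
Posterior odds = Prior odds × LR
               = 4.08 × 4.12
               = 16.81

Step 2: Convert to probability
P(S|E) = Posterior odds / (1 + Posterior odds)
       = 16.81 / (1 + 16.81)
       = 16.81 / 17.81
       = 0.9439

The evidence increased P(S) from 0.8031 to 0.9439.


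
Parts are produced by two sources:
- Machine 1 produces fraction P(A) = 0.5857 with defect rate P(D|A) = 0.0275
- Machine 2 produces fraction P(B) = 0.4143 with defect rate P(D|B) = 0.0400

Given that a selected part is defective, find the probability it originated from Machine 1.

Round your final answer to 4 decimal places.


Let A = from Machine 1, D = defective

Given:
- P(A) = 0.5857, P(B) = 0.4143
- P(D|A) = 0.0275, P(D|B) = 0.0400

Step 1: Find P(D)
P(D) = P(D|A)P(A) + P(D|B)P(B)
     = 0.0275 × 0.5857 + 0.0400 × 0.4143
     = 0.01610675 + 0.01657200
     = 0.03267875

Step 2: Apply Bayes' theorem
P(A|D) = P(D|A)P(A) / P(D)
       = 0.01610675 / 0.03267875
       = 0.4929


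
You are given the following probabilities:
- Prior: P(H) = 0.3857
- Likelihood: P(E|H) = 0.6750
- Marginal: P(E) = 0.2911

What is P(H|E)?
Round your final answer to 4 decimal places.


Using Bayes' theorem:

P(H|E) = P(E|H) × P(H) / P(E)
       = 0.6750 × 0.3857 / 0.2911
       = 0.26034750 / 0.2911
       = 0.8944

The evidence strengthens our belief in H.
Prior: 0.3857 → Posterior: 0.8944


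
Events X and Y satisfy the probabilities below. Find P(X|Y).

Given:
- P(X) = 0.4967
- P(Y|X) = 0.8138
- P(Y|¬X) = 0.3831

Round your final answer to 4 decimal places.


Bayes' theorem: P(X|Y) = P(Y|X) × P(X) / P(Y)

Step 1: Calculate P(Y) using law of total probability
P(Y) = P(Y|X)P(X) + P(Y|¬X)P(¬X)
     = 0.8138 × 0.4967 + 0.3831 × 0.5033
     = 0.40421446 + 0.19281423
     = 0.59702869

Step 2: Apply Bayes' theorem
P(X|Y) = P(Y|X) × P(X) / P(Y)
       = 0.40421446 / 0.59702869
       = 0.6770


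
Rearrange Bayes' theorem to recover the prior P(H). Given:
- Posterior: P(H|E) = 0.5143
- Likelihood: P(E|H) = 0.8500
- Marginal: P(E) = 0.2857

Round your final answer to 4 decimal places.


From Bayes' theorem: P(H|E) = P(E|H) × P(H) / P(E)

Rearranging for P(H):
P(H) = P(H|E) × P(E) / P(E|H)
     = 0.5143 × 0.2857 / 0.8500
     = 0.14693551 / 0.8500
     = 0.1729


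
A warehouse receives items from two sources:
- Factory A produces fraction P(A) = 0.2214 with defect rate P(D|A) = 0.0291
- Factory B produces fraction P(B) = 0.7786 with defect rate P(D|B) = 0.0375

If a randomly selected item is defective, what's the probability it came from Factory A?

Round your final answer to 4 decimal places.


Let A = from Factory A, D = defective

Given:
- P(A) = 0.2214, P(B) = 0.7786
- P(D|A) = 0.0291, P(D|B) = 0.0375

Step 1: Find P(D)
P(D) = P(D|A)P(A) + P(D|B)P(B)
     = 0.0291 × 0.2214 + 0.0375 × 0.7786
     = 0.00644274 + 0.02919750
     = 0.03564024

Step 2: Apply Bayes' theorem
P(A|D) = P(D|A)P(A) / P(D)
       = 0.00644274 / 0.03564024
       = 0.1808


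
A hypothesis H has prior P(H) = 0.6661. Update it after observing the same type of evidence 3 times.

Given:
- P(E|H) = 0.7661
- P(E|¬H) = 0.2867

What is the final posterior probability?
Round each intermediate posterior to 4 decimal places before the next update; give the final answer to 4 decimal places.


Sequential Bayesian updating:

Initial prior: P(H) = 0.6661

Update 1:
  P(E) = 0.7661 × 0.6661 + 0.2867 × 0.3339 = 0.51029921 + 0.09572913 = 0.60602834
  P(H|E) = 0.51029921 / 0.60602834 = 0.8420

Update 2:
  P(E) = 0.7661 × 0.8420 + 0.2867 × 0.1580 = 0.64505620 + 0.04529860 = 0.69035480
  P(H|E) = 0.64505620 / 0.69035480 = 0.9344

Update 3:
  P(E) = 0.7661 × 0.9344 + 0.2867 × 0.0656 = 0.71584384 + 0.01880752 = 0.73465136
  P(H|E) = 0.71584384 / 0.73465136 = 0.9744

Final posterior: 0.9744


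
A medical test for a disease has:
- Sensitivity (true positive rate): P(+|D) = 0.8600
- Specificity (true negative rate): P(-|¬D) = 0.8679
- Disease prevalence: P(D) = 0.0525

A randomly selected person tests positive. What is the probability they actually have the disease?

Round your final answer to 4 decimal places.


Let D = has disease, + = positive test

Given:
- P(D) = 0.0525 (prevalence)
- P(+|D) = 0.8600 (sensitivity)
- P(-|¬D) = 0.8679 (specificity)
- P(+|¬D) = 0.1321 (false positive rate = 1 - specificity)

Step 1: Find P(+)
P(+) = P(+|D)P(D) + P(+|¬D)P(¬D)
     = 0.8600 × 0.0525 + 0.1321 × 0.9475
     = 0.04515000 + 0.12516475
     = 0.17031475

Step 2: Apply Bayes' theorem for P(D|+)
P(D|+) = P(+|D)P(D) / P(+)
       = 0.04515000 / 0.17031475
       = 0.2651


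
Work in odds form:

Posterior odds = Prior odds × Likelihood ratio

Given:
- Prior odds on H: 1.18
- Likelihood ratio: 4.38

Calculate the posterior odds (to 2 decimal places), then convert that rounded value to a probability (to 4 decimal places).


Step 1: Calculate posterior odds
Posterior odds = Prior odds × LR
               = 1.18 × 4.38
               = 5.17

Step 2: Convert to probability
P(H|E) = Posterior odds / (1 + Posterior odds)
       = 5.17 / (1 + 5.17)
       = 5.17 / 6.17
       = 0.8379

The evidence increased P(H) from 0.5413 to 0.8379.


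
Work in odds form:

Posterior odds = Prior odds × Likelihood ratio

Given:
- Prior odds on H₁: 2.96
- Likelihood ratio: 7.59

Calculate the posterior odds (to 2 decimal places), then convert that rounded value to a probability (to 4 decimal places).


Step 1: Calculate posterior odds
Posterior odds = Prior odds × LR
               = 2.96 × 7.59
               = 22.47

Step 2: Convert to probability
P(H₁|E) = Posterior odds / (1 + Posterior odds)
       = 22.47 / (1 + 22.47)
       = 22.47 / 23.47
       = 0.9574

The evidence increased P(H₁) from 0.7475 to 0.9574.


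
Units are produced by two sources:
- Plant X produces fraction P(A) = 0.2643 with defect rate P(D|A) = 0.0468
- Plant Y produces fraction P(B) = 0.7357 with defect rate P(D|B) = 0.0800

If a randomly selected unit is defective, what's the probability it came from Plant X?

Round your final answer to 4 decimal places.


Let A = from Plant X, D = defective

Given:
- P(A) = 0.2643, P(B) = 0.7357
- P(D|A) = 0.0468, P(D|B) = 0.0800

Step 1: Find P(D)
P(D) = P(D|A)P(A) + P(D|B)P(B)
     = 0.0468 × 0.2643 + 0.0800 × 0.7357
     = 0.01236924 + 0.05885600
     = 0.07122524

Step 2: Apply Bayes' theorem
P(A|D) = P(D|A)P(A) / P(D)
       = 0.01236924 / 0.07122524
       = 0.1737


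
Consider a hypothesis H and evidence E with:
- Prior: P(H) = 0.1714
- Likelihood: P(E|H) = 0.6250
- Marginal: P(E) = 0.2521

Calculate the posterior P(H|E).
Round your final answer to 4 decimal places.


Using Bayes' theorem:

P(H|E) = P(E|H) × P(H) / P(E)
       = 0.6250 × 0.1714 / 0.2521
       = 0.10712500 / 0.2521
       = 0.4249

The evidence strengthens our belief in H.
Prior: 0.1714 → Posterior: 0.4249


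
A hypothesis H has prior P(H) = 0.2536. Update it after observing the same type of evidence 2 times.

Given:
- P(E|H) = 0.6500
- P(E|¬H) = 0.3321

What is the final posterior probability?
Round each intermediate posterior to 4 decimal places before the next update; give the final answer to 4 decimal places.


Sequential Bayesian updating:

Initial prior: P(H) = 0.2536

Update 1:
  P(E) = 0.6500 × 0.2536 + 0.3321 × 0.7464 = 0.16484000 + 0.24787944 = 0.41271944
  P(H|E) = 0.16484000 / 0.41271944 = 0.3994

Update 2:
  P(E) = 0.6500 × 0.3994 + 0.3321 × 0.6006 = 0.25961000 + 0.19945926 = 0.45906926
  P(H|E) = 0.25961000 / 0.45906926 = 0.5655

Final posterior: 0.5655


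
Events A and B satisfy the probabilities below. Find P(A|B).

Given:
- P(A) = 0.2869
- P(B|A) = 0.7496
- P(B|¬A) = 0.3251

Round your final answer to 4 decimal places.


Bayes' theorem: P(A|B) = P(B|A) × P(A) / P(B)

Step 1: Calculate P(B) using law of total probability
P(B) = P(B|A)P(A) + P(B|¬A)P(¬A)
     = 0.7496 × 0.2869 + 0.3251 × 0.7131
     = 0.21506024 + 0.23182881
     = 0.44688905

Step 2: Apply Bayes' theorem
P(A|B) = P(B|A) × P(A) / P(B)
       = 0.21506024 / 0.44688905
       = 0.4812


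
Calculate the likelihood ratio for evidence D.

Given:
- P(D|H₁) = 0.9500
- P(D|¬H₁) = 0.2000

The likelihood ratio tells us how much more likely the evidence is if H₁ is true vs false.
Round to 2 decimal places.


Likelihood Ratio (LR) = P(D|H₁) / P(D|¬H₁)

LR = 0.9500 / 0.2000
   = 4.75

The evidence is 4.75 times more likely if H₁ is true than if H₁ is false.
Because LR exceeds 1, D is evidence for H₁.


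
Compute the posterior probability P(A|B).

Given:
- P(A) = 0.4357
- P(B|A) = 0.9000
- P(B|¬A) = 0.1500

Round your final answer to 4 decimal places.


Bayes' theorem: P(A|B) = P(B|A) × P(A) / P(B)

Step 1: Calculate P(B) using law of total probability
P(B) = P(B|A)P(A) + P(B|¬A)P(¬A)
     = 0.9000 × 0.4357 + 0.1500 × 0.5643
     = 0.39213000 + 0.08464500
     = 0.47677500

Step 2: Apply Bayes' theorem
P(A|B) = P(B|A) × P(A) / P(B)
       = 0.39213000 / 0.47677500
       = 0.8225


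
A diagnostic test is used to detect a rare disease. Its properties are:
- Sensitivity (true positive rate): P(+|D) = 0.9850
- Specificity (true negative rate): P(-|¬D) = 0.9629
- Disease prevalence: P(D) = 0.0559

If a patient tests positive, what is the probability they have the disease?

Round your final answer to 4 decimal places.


Let D = has disease, + = positive test

Given:
- P(D) = 0.0559 (prevalence)
- P(+|D) = 0.9850 (sensitivity)
- P(-|¬D) = 0.9629 (specificity)
- P(+|¬D) = 0.0371 (false positive rate = 1 - specificity)

Step 1: Find P(+)
P(+) = P(+|D)P(D) + P(+|¬D)P(¬D)
     = 0.9850 × 0.0559 + 0.0371 × 0.9441
     = 0.05506150 + 0.03502611
     = 0.09008761

Step 2: Apply Bayes' theorem for P(D|+)
P(D|+) = P(+|D)P(D) / P(+)
       = 0.05506150 / 0.09008761
       = 0.6112


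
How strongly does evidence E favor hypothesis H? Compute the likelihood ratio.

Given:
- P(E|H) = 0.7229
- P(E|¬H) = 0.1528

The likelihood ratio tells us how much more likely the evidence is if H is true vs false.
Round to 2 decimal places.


Likelihood Ratio (LR) = P(E|H) / P(E|¬H)

LR = 0.7229 / 0.1528
   = 4.73

The evidence is 4.73 times more likely if H is true than if H is false.
Because LR exceeds 1, E is evidence for H.


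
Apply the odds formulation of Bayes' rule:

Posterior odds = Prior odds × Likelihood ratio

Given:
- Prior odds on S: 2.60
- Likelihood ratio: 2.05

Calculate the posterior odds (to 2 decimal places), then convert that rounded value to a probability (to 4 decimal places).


Step 1: Calculate posterior odds
Posterior odds = Prior odds × LR
               = 2.60 × 2.05
               = 5.33

Step 2: Convert to probability
P(S|E) = Posterior odds / (1 + Posterior odds)
       = 5.33 / (1 + 5.33)
       = 5.33 / 6.33
       = 0.8420

The evidence increased P(S) from 0.7222 to 0.8420.


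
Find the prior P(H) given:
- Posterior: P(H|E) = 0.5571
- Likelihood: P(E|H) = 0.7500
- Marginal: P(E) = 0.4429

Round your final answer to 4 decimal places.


From Bayes' theorem: P(H|E) = P(E|H) × P(H) / P(E)

Rearranging for P(H):
P(H) = P(H|E) × P(E) / P(E|H)
     = 0.5571 × 0.4429 / 0.7500
     = 0.24673959 / 0.7500
     = 0.3290


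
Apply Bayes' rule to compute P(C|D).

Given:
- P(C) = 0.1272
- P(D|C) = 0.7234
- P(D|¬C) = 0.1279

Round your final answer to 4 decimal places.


Bayes' theorem: P(C|D) = P(D|C) × P(C) / P(D)

Step 1: Calculate P(D) using law of total probability
P(D) = P(D|C)P(C) + P(D|¬C)P(¬C)
     = 0.7234 × 0.1272 + 0.1279 × 0.8728
     = 0.09201648 + 0.11163112
     = 0.20364760

Step 2: Apply Bayes' theorem
P(C|D) = P(D|C) × P(C) / P(D)
       = 0.09201648 / 0.20364760
       = 0.4518


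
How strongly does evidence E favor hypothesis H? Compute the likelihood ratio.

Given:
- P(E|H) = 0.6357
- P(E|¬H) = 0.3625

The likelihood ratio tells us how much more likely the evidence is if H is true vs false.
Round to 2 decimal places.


Likelihood Ratio (LR) = P(E|H) / P(E|¬H)

LR = 0.6357 / 0.3625
   = 1.75

The evidence is 1.75 times more likely if H is true than if H is false.
LR > 1, so observing E raises the odds in favor of H.


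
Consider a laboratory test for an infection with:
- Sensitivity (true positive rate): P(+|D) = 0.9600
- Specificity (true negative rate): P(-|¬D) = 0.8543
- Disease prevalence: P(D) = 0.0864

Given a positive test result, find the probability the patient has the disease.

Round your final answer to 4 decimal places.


Let D = has disease, + = positive test

Given:
- P(D) = 0.0864 (prevalence)
- P(+|D) = 0.9600 (sensitivity)
- P(-|¬D) = 0.8543 (specificity)
- P(+|¬D) = 0.1457 (false positive rate = 1 - specificity)

Step 1: Find P(+)
P(+) = P(+|D)P(D) + P(+|¬D)P(¬D)
     = 0.9600 × 0.0864 + 0.1457 × 0.9136
     = 0.08294400 + 0.13311152
     = 0.21605552

Step 2: Apply Bayes' theorem for P(D|+)
P(D|+) = P(+|D)P(D) / P(+)
       = 0.08294400 / 0.21605552
       = 0.3839


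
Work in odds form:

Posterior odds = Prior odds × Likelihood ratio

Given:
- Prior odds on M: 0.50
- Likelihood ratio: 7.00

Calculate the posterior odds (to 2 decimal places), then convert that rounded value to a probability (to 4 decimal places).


Step 1: Calculate posterior odds
Posterior odds = Prior odds × LR
               = 0.50 × 7.00
               = 3.50

Step 2: Convert to probability
P(M|E) = Posterior odds / (1 + Posterior odds)
       = 3.50 / (1 + 3.50)
       = 3.50 / 4.50
       = 0.7778

The evidence increased P(M) from 0.3333 to 0.7778.
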